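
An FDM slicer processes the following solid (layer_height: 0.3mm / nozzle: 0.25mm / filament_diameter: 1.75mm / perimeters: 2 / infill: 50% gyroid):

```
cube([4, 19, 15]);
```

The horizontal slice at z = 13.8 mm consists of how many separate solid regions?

At z = 13.8 mm: the cube (footprint 4×19) is included at this height. The result has 1 disconnected region.

1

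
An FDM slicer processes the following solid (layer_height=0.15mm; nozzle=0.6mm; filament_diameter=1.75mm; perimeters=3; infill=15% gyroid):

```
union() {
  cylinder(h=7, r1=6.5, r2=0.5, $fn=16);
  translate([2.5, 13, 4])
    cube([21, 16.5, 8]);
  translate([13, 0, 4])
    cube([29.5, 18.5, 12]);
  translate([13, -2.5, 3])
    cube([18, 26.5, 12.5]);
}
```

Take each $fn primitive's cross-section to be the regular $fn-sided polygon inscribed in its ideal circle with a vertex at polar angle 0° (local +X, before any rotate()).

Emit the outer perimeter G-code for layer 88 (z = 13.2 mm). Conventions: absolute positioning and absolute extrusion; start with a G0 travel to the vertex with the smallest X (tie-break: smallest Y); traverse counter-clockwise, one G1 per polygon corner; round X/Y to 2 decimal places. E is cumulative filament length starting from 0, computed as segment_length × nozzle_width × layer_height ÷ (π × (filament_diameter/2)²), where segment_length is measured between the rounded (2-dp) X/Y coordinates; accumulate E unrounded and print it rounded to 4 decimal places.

G0 X13.00 Y-2.50 Z13.20
G1 X31.00 Y-2.50 E0.6735
G1 X31.00 Y0.00 E0.7671
G1 X42.50 Y0.00 E1.1974
G1 X42.50 Y18.50 E1.8896
G1 X31.00 Y18.50 E2.3199
G1 X31.00 Y24.00 E2.5257
G1 X13.00 Y24.00 E3.1992
G1 X13.00 Y-2.50 E4.1908

At z = 13.2 mm: the cone is not intersected at this z (z outside [0, 7]); the cube at (2.5, 13) is not intersected at this z (z outside [4, 12]); the cube at (13, 0) (footprint 29.5×18.5) is included at this height; the cube at (13, -2.5) is present — its section is the full 18×26.5 rectangle; Taking the union: the regions partially overlap (shared area 333.00 mm²), so overlapping operands fuse into one piece — 1 connected region. The outline is a single polygon with 8 vertices. Extrusion per mm of travel: 0.6 × 0.15 / (π × 0.875²) = 0.037418. Accumulating E over each segment gives final E = 4.1908.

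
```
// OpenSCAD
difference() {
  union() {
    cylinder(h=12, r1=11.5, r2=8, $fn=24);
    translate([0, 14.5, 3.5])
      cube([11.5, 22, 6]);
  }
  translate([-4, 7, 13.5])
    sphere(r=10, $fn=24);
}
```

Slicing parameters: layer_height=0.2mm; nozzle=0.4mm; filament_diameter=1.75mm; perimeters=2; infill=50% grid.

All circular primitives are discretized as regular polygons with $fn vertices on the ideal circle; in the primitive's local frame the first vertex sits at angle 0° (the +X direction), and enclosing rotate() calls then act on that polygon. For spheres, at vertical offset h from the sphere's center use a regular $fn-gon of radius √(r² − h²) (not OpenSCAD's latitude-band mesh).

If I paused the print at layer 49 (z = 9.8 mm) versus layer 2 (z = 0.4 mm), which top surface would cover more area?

Layer 49 (z = 9.8): the cone: at t=0.817 of its height the radius interpolates to r₁+(r₂−r₁)t = 8.642, giving a regular 24-gon of that circumradius (area = (24/2)·8.642²·sin(360°/24) = 231.94 mm²); the cube at (0, 14.5) does not reach this height (z outside [3.5, 9.5]); Taking the union: only the cone is present, so the union is just that shape — area = 231.94 mm²; the r=10 sphere at (-4, 7) slices to a regular 24-gon of circumradius 9.290 (√(r²−h²) with h=3.7 from center) (area = (24/2)·9.290²·sin(360°/24) = 268.06 mm²); After the difference (first − rest): starting from the result so far (231.94 mm²), the r=10 sphere at (-4, 7) partially overlaps it — only the 110.79 mm² overlap (of its 268.06 mm²) is removed, clipping the outline — area = 121.15 mm². So its area = 121.15 mm². Layer 2 (z = 0.4): the cone (r1=11.5→r2=8) has section circumradius 11.383 here — a regular 24-gon (area = (24/2)·11.383²·sin(360°/24) = 402.45 mm²); the cube at (0, 14.5) does not reach this height (z outside [3.5, 9.5]); Taking the union: only the cone is present, so the union is just that shape — area = 402.45 mm²; the sphere at (-4, 7) is absent (|z−center|=13.100 > r=10); Subtracting the remaining from the first: none of the subtracted shapes is present at this height, so the result so far is unchanged — area = 402.45 mm². So its area = 402.45 mm². Layer 2 is larger (402.45 vs 121.15 mm²).

layer 2 (z = 0.4 mm)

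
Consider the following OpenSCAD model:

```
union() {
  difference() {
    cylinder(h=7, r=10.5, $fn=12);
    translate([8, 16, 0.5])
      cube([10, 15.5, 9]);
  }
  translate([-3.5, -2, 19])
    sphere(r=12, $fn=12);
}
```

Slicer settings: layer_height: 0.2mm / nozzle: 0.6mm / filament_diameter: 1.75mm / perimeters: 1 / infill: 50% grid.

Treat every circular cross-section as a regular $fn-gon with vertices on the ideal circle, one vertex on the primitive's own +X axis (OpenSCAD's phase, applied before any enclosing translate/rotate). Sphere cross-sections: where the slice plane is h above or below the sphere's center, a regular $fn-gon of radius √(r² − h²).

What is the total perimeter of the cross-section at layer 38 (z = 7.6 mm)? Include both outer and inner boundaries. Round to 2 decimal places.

At z = 7.6 mm: the cylinder does not reach this height (z outside [0, 7]); the 10×15.5 cube at (8, 16) contributes its full rectangle (perimeter 51.00 mm); Subtracting the remaining from the first: the first operand is absent here, so nothing remains; the r=12 sphere at (-3.5, -2) contributes a regular 12-gon of circumradius √(12²−11.4²) = 3.747 (perimeter = 2·12·3.747·sin(180°/12) = 23.28 mm); Merging all regions: only the r=12 sphere at (-3.5, -2) is present, so the union is just that shape — boundary = 23.28 mm. Overall, the cross-section is a single solid region. Total boundary length (outer) = 23.28 mm.

23.28 mm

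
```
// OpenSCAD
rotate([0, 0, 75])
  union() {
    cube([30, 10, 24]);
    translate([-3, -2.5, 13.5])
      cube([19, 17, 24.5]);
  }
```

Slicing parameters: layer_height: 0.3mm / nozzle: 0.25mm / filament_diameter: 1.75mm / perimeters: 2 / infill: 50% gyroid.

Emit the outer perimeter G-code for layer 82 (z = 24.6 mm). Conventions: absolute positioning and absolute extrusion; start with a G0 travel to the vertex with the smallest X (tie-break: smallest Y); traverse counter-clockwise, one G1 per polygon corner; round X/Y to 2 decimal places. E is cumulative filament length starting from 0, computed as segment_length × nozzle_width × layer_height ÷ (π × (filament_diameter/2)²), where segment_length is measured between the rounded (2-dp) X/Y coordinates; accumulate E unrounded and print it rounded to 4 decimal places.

G0 X-14.78 Y0.86 Z24.60
G1 X1.64 Y-3.54 E0.5301
G1 X6.56 Y14.81 E1.1224
G1 X-9.86 Y19.21 E1.6525
G1 X-14.78 Y0.86 E2.2449

At z = 24.6 mm: the cube is absent (z outside [0, 24]); the cube at (-3, -2.5) (footprint 19×17) is included at this height; Merging all regions: only the 19×17 cube at (-3, -2.5) is present, so the union is just that shape — 1 connected region; (whole slice rotated 75° about Z — lengths, areas and connectivity unchanged). The outline is a single polygon with 4 vertices. Extrusion per mm of travel: 0.25 × 0.3 / (π × 0.875²) = 0.031181. Accumulating E over each segment gives final E = 2.2449.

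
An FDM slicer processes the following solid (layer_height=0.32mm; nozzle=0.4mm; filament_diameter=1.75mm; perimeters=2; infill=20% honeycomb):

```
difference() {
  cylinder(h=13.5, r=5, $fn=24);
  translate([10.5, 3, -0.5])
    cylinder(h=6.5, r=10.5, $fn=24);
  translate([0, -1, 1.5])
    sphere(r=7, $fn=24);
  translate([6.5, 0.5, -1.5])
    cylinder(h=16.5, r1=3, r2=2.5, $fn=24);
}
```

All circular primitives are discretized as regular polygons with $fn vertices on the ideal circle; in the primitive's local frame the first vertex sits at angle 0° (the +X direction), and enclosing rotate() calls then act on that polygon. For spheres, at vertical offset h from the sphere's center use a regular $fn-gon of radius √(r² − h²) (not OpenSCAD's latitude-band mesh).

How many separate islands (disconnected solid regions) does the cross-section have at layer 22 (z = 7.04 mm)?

2

At z = 7.04 mm: the r=5 cylinder gives a regular 24-gon of circumradius 5 (constant along its height); the cylinder at (10.5, 3) is not intersected at this z (z outside [-0.5, 6]); the r=7 sphere at (0, -1) slices to a regular 24-gon of circumradius 4.279 (√(r²−h²) with h=5.54 from center); the cone at (6.5, 0.5) (r1=3→r2=2.5) has section circumradius 2.741 here — a regular 24-gon; Taking the first minus the rest: starting from the r=5 cylinder, the r=7 sphere at (0, -1) partially overlaps it — only the 55.53 mm² overlap (of its 56.86 mm²) is removed, clipping the outline; the cone at (6.5, 0.5) partially overlaps it — only the 2.68 mm² overlap (of its 23.34 mm²) is removed, clipping the outline — 2 connected regions. Overall, the cross-section has 2 separate islands. Island count = 2.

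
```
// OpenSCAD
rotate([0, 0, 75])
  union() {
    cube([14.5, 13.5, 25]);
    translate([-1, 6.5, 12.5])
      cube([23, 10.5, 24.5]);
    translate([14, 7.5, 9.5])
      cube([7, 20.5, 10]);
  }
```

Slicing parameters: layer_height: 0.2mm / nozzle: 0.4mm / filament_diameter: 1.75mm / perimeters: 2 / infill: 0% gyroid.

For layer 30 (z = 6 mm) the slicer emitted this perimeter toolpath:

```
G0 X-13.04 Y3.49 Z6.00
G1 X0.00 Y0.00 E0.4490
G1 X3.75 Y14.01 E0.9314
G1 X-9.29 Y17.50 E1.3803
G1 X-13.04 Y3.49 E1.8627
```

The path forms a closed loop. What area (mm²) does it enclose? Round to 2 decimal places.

Apply the shoelace formula to the sequence of (X, Y) vertices; enclosed area = 195.78 mm².

195.78 mm²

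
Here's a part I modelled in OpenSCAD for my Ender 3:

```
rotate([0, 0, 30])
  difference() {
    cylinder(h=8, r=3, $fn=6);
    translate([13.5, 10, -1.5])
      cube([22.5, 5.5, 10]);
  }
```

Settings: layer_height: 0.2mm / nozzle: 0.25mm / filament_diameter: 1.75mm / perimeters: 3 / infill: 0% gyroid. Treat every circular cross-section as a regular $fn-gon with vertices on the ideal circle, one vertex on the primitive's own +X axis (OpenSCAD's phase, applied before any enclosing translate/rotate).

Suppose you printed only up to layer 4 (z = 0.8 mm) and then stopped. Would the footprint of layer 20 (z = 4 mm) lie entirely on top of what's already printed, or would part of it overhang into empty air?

entirely on top

Compare the two slices. At z = 0.8: the cylinder: section is a regular 6-gon, circumradius r=3 (area = (6/2)·3.000²·sin(360°/6) = 23.38 mm²); the cube at (13.5, 10) (footprint 22.5×5.5) is included at this height (area 123.75 mm²); After the difference (first − rest): starting from the r=3 cylinder (23.38 mm²), the 22.5×5.5 cube at (13.5, 10) misses the remaining region (no effect) — area = 23.38 mm²; (whole slice rotated 30° about Z — lengths, areas and connectivity unchanged). At z = 4: the cylinder: section is a regular 6-gon, circumradius r=3 (area = (6/2)·3.000²·sin(360°/6) = 23.38 mm²); the cube at (13.5, 10) (footprint 22.5×5.5) is included at this height (area 123.75 mm²); Taking the first minus the rest: starting from the r=3 cylinder (23.38 mm²), the 22.5×5.5 cube at (13.5, 10) misses the remaining region (no effect) — area = 23.38 mm²; (rotated 30° about Z; rotation is an isometry so areas/perimeters/island counts are preserved). Checking containment: the cross-section at z = 4 is a subset of the cross-section at z = 0.8.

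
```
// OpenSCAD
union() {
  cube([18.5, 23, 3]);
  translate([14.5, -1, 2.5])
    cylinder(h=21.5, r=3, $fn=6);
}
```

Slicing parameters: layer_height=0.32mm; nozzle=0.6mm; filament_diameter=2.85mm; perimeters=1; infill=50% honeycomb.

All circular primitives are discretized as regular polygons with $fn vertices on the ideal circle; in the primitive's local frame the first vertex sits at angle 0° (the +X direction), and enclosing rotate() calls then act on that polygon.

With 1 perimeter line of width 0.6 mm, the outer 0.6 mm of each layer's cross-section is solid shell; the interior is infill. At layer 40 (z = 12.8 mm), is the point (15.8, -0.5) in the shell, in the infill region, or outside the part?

At z = 12.8 mm: the cube is not intersected at this z (z outside [0, 3]); the cylinder at (14.5, -1): section is a regular 6-gon, circumradius r=3; Combining (union): only the r=3 cylinder at (14.5, -1) is present, so the union is just that shape — 1 connected region. Overall, the cross-section is a single solid region. The nearest boundary edge runs (17.50, -1.00)→(16.00, 1.60); distance from the point to it = 1.22 mm. The point is inside the cross-section and 1.22 mm from the nearest boundary — more than the 0.6 mm shell width (1 × 0.6), so it's in the infill interior.

infill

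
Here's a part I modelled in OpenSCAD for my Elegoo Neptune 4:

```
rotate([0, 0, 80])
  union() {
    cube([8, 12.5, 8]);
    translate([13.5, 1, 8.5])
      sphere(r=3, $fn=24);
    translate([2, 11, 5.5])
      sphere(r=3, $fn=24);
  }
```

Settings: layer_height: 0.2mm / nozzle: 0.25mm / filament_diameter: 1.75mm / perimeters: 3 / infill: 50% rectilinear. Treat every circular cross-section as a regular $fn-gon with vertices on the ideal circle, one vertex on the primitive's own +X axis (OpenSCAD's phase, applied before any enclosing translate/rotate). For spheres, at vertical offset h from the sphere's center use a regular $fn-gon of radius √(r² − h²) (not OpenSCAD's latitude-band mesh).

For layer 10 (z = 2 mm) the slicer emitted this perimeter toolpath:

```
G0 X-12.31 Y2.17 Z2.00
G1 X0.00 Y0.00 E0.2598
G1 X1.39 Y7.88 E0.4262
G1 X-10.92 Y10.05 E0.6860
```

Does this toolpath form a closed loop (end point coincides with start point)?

no

Start point (G0): (-12.31, 2.17). End point (last G1): the path does not return to the start — open.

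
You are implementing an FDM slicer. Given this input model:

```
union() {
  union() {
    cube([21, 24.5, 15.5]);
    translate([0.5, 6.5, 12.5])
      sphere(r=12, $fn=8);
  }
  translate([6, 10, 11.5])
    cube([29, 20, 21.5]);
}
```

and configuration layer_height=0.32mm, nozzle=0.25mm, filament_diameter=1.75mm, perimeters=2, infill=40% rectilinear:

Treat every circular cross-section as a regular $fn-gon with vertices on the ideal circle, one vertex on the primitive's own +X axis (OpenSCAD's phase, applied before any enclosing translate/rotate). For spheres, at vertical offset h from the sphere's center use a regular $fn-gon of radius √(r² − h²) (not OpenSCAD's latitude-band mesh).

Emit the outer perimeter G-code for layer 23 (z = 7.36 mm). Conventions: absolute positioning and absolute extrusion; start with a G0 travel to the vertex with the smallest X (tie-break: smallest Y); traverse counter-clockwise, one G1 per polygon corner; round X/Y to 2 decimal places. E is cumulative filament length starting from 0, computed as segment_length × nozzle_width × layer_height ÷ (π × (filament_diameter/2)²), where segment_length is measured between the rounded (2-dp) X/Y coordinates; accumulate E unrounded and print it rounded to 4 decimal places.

At z = 7.36 mm: the cube is present — its section is the full 21×24.5 rectangle; the sphere at (0.5, 6.5): section is a regular 8-gon, circumradius = √(r²−h²) = √(12²−5.14²) = 10.843; Merging all regions: the regions partially overlap (shared area 153.49 mm²), so overlapping operands fuse into one piece — 1 connected region; the cube at (6, 10) is not intersected at this z (z outside [11.5, 33]); Merging all regions: only the result so far is present, so the union is just that shape — 1 connected region. The outline is a single polygon with 10 vertices. Extrusion per mm of travel: 0.25 × 0.32 / (π × 0.875²) = 0.033260. Accumulating E over each segment gives final E = 3.5732.

G0 X-10.34 Y6.50 Z7.36
G1 X-7.17 Y-1.17 E0.2760
G1 X0.50 Y-4.34 E0.5521
G1 X8.17 Y-1.17 E0.8281
G1 X8.65 Y0.00 E0.8702
G1 X21.00 Y0.00 E1.2809
G1 X21.00 Y24.50 E2.0958
G1 X0.00 Y24.50 E2.7943
G1 X0.00 Y17.14 E3.0391
G1 X-7.17 Y14.17 E3.2972
G1 X-10.34 Y6.50 E3.5732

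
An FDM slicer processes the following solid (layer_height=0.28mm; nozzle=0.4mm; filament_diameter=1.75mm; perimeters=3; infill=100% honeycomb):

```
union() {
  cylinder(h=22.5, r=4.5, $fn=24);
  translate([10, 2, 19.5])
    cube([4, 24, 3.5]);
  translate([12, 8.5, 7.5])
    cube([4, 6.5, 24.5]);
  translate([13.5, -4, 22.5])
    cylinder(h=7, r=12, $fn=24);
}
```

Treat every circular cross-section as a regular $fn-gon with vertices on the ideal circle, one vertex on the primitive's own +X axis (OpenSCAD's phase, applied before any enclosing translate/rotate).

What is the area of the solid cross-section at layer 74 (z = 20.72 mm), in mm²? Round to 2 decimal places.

171.89 mm²

At z = 20.72 mm: the cylinder: section is a regular 24-gon, circumradius r=4.5 (area = (24/2)·4.500²·sin(360°/24) = 62.89 mm²); the cube at (10, 2) is present — its section is the full 4×24 rectangle (area 96.00 mm²); the cube at (12, 8.5) (footprint 4×6.5) is included at this height (area 26.00 mm²); the cylinder at (13.5, -4) is not intersected at this z (z outside [22.5, 29.5]); Taking the union: the regions partially overlap — summed areas 184.89 mm² minus the doubly-counted overlap 13.00 mm² gives 171.89 mm² — area = 171.89 mm². Overall, the cross-section has 2 separate islands. Net area = 171.89 mm².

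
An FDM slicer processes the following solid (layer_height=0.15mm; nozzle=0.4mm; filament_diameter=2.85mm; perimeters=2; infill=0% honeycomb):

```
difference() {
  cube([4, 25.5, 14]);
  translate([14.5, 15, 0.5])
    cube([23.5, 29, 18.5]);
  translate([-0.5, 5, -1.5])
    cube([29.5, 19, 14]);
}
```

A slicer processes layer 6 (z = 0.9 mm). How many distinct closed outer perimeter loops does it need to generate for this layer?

2

At z = 0.9 mm: the 4×25.5 cube contributes its full rectangle; the 23.5×29 cube at (14.5, 15) contributes its full rectangle; the cube at (-0.5, 5) is present — its section is the full 29.5×19 rectangle; Taking the first minus the rest: starting from the 4×25.5 cube, the 23.5×29 cube at (14.5, 15) misses the remaining region (no effect); the 29.5×19 cube at (-0.5, 5) partially overlaps it — only the 76.00 mm² overlap (of its 560.50 mm²) is removed, clipping the outline — 2 connected regions. The result has 2 disconnected regions.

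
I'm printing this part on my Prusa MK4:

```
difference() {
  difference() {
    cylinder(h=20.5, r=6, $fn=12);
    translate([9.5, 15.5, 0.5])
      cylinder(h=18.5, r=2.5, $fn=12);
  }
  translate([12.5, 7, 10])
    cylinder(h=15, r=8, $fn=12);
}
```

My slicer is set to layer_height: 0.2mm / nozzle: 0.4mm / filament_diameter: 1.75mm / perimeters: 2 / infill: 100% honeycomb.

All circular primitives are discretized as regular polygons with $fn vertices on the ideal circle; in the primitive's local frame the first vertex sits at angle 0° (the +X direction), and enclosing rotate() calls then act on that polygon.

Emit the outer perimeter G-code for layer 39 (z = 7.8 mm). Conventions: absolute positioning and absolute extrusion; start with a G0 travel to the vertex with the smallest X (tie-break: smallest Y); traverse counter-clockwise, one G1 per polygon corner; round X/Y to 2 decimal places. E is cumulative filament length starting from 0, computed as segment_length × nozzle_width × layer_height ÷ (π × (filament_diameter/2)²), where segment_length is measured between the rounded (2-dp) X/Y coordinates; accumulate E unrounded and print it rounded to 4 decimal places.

At z = 7.8 mm: the r=6 cylinder contributes a regular 12-gon of circumradius 6; the cylinder at (9.5, 15.5): section is a regular 12-gon, circumradius r=2.5; Subtracting the remaining from the first: starting from the r=6 cylinder, the r=2.5 cylinder at (9.5, 15.5) misses the remaining region (no effect) — 1 connected region; the cylinder at (12.5, 7) does not reach this height (z outside [10, 25]); Taking the first minus the rest: none of the subtracted shapes is present at this height, so the result so far is unchanged — 1 connected region. The outline is a single polygon with 12 vertices. Extrusion per mm of travel: 0.4 × 0.2 / (π × 0.875²) = 0.033260. Accumulating E over each segment gives final E = 1.2401.

G0 X-6.00 Y0.00 Z7.80
G1 X-5.20 Y-3.00 E0.1033
G1 X-3.00 Y-5.20 E0.2067
G1 X0.00 Y-6.00 E0.3100
G1 X3.00 Y-5.20 E0.4133
G1 X5.20 Y-3.00 E0.5168
G1 X6.00 Y0.00 E0.6200
G1 X5.20 Y3.00 E0.7233
G1 X3.00 Y5.20 E0.8268
G1 X0.00 Y6.00 E0.9300
G1 X-3.00 Y5.20 E1.0333
G1 X-5.20 Y3.00 E1.1368
G1 X-6.00 Y0.00 E1.2401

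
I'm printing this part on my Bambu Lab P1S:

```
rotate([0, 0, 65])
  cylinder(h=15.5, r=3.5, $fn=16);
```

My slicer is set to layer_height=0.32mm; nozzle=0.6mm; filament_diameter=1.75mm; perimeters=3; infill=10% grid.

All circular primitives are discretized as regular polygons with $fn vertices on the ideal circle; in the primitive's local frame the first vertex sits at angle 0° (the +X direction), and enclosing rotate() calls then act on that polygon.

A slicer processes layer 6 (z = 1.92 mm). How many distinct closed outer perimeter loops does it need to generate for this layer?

1

At z = 1.92 mm: the cylinder: section is a regular 16-gon, circumradius r=3.5; (whole slice rotated 65° about Z — lengths, areas and connectivity unchanged). The result has 1 disconnected region.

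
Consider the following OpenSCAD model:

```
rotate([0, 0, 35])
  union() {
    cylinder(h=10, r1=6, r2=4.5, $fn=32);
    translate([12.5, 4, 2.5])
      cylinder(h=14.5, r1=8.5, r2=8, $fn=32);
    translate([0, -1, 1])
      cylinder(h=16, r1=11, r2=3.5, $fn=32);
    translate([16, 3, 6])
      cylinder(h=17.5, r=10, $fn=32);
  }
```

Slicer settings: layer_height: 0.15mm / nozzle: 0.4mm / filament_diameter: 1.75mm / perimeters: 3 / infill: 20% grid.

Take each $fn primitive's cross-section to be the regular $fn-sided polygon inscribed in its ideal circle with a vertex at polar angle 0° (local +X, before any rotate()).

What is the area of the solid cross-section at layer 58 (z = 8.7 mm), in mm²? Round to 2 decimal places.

At z = 8.7 mm: the cone (r1=6→r2=4.5) has section circumradius 4.695 here — a regular 32-gon (area = (32/2)·4.695²·sin(360°/32) = 68.81 mm²); the cone at (12.5, 4) contributes a regular 32-gon of circumradius 8.286 (interpolated between r1=8.5 and r2=8 at t=0.428) (area = (32/2)·8.286²·sin(360°/32) = 214.32 mm²); the cone at (0, -1) (r1=11→r2=3.5) has section circumradius 7.391 here — a regular 32-gon (area = (32/2)·7.391²·sin(360°/32) = 170.50 mm²); the r=10 cylinder at (16, 3) contributes a regular 32-gon of circumradius 10 (area = (32/2)·10.000²·sin(360°/32) = 312.14 mm²); Combining (union): the regions partially overlap — summed areas 765.77 mm² minus the doubly-counted overlap 270.14 mm² gives 495.63 mm² — area = 495.63 mm²; (whole slice rotated 35° about Z — lengths, areas and connectivity unchanged). Overall, the cross-section is a single solid region. Net area = 495.63 mm².

495.63 mm²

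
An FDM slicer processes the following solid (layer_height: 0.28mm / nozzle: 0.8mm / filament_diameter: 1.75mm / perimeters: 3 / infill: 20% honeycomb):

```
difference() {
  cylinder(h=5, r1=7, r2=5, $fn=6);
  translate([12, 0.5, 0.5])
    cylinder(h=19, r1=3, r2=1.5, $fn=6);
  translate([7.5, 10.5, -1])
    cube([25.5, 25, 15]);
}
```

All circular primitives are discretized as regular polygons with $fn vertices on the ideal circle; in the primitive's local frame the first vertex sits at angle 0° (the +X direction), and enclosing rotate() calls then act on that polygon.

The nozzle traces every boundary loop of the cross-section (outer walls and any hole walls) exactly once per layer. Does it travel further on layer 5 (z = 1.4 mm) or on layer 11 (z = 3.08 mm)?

layer 5 (z = 1.4 mm)

Layer 5 (z = 1.4): the cone contributes a regular 6-gon of circumradius 6.440 (interpolated between r1=7 and r2=5 at t=0.280) (perimeter = 2·6·6.440·sin(180°/6) = 38.64 mm); the cone at (12, 0.5) (r1=3→r2=1.5) has section circumradius 2.929 here — a regular 6-gon (perimeter = 2·6·2.929·sin(180°/6) = 17.57 mm); the cube at (7.5, 10.5) (footprint 25.5×25) is included at this height (perimeter 101.00 mm); After the difference (first − rest): starting from the cone, the cone at (12, 0.5) misses the remaining region (no effect); the 25.5×25 cube at (7.5, 10.5) misses the remaining region (no effect) — boundary = 38.64 mm. So its perimeter = 38.64 mm. Layer 11 (z = 3.08): the cone contributes a regular 6-gon of circumradius 5.768 (interpolated between r1=7 and r2=5 at t=0.616) (perimeter = 2·6·5.768·sin(180°/6) = 34.61 mm); the cone at (12, 0.5) (r1=3→r2=1.5) has section circumradius 2.796 here — a regular 6-gon (perimeter = 2·6·2.796·sin(180°/6) = 16.78 mm); the cube at (7.5, 10.5) (footprint 25.5×25) is included at this height (perimeter 101.00 mm); Taking the first minus the rest: starting from the cone, the cone at (12, 0.5) misses the remaining region (no effect); the 25.5×25 cube at (7.5, 10.5) misses the remaining region (no effect) — boundary = 34.61 mm. So its perimeter = 34.61 mm. Layer 5 is larger (38.64 vs 34.61 mm).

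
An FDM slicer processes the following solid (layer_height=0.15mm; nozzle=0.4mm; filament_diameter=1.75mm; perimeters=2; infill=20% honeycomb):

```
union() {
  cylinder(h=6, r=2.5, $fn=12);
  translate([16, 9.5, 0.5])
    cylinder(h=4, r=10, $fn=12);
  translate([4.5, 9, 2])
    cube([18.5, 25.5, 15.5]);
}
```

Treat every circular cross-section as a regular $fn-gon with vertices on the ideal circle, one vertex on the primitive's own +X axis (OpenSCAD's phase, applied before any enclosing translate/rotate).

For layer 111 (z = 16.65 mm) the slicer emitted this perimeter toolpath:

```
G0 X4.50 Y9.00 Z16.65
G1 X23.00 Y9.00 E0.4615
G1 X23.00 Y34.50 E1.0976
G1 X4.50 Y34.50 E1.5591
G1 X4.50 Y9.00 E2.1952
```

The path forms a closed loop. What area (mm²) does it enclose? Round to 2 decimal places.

471.75 mm²

Apply the shoelace formula to the sequence of (X, Y) vertices; enclosed area = 471.75 mm².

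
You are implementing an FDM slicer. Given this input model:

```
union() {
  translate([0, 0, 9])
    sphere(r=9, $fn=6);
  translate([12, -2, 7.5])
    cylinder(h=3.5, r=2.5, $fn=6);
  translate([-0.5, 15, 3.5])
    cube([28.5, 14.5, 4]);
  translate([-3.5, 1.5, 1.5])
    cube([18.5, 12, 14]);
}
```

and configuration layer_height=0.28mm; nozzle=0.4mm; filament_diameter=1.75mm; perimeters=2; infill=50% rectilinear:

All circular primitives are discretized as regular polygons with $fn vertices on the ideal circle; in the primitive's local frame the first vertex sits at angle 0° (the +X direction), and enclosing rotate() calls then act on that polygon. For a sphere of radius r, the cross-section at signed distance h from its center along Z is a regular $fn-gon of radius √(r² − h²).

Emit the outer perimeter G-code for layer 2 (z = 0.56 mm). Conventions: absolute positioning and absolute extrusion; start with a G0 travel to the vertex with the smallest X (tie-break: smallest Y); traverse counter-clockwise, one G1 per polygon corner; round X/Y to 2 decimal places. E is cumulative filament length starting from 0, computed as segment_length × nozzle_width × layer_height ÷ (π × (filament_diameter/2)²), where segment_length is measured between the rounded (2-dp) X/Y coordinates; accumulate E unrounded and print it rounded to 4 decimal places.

G0 X-3.13 Y0.00 Z0.56
G1 X-1.56 Y-2.71 E0.1458
G1 X1.56 Y-2.71 E0.2911
G1 X3.13 Y0.00 E0.4370
G1 X1.56 Y2.71 E0.5828
G1 X-1.56 Y2.71 E0.7281
G1 X-3.13 Y0.00 E0.8739

At z = 0.56 mm: the sphere: section is a regular 6-gon, circumradius = √(r²−h²) = √(9²−8.44²) = 3.125; the cylinder at (12, -2) is not intersected at this z (z outside [7.5, 11]); the cube at (-0.5, 15) is not intersected at this z (z outside [3.5, 7.5]); the cube at (-3.5, 1.5) is not intersected at this z (z outside [1.5, 15.5]); Merging all regions: only the r=9 sphere is present, so the union is just that shape — 1 connected region. The outline is a single polygon with 6 vertices. Extrusion per mm of travel: 0.4 × 0.28 / (π × 0.875²) = 0.046564. Accumulating E over each segment gives final E = 0.8739.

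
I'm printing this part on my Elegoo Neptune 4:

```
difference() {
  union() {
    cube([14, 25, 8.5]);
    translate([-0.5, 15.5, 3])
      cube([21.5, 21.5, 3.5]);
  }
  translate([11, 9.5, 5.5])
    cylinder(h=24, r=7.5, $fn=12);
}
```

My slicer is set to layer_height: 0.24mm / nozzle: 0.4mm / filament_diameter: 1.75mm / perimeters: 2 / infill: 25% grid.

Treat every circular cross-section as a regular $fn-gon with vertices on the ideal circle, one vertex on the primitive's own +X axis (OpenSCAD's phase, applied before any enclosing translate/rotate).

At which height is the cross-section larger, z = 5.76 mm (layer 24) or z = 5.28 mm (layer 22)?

Layer 24 (z = 5.76): the cube is present — its section is the full 14×25 rectangle (area 350.00 mm²); the cube at (-0.5, 15.5) (footprint 21.5×21.5) is included at this height (area 462.25 mm²); Combining (union): the regions partially overlap — summed areas 812.25 mm² minus the doubly-counted overlap 133.00 mm² gives 679.25 mm² — area = 679.25 mm²; the r=7.5 cylinder at (11, 9.5) contributes a regular 12-gon of circumradius 7.5 (area = (12/2)·7.500²·sin(360°/12) = 168.75 mm²); Taking the first minus the rest: starting from the result so far (679.25 mm²), the r=7.5 cylinder at (11, 9.5) partially overlaps it — only the 127.53 mm² overlap (of its 168.75 mm²) is removed, clipping the outline — area = 551.72 mm². So its area = 551.72 mm². Layer 22 (z = 5.28): the 14×25 cube contributes its full rectangle (area 350.00 mm²); the cube at (-0.5, 15.5) is present — its section is the full 21.5×21.5 rectangle (area 462.25 mm²); Taking the union: the regions partially overlap — summed areas 812.25 mm² minus the doubly-counted overlap 133.00 mm² gives 679.25 mm² — area = 679.25 mm²; the cylinder at (11, 9.5) does not reach this height (z outside [5.5, 29.5]); Taking the first minus the rest: none of the subtracted shapes is present at this height, so that combined region is unchanged — area = 679.25 mm². So its area = 679.25 mm². Layer 22 is larger (679.25 vs 551.72 mm²).

layer 22 (z = 5.28 mm)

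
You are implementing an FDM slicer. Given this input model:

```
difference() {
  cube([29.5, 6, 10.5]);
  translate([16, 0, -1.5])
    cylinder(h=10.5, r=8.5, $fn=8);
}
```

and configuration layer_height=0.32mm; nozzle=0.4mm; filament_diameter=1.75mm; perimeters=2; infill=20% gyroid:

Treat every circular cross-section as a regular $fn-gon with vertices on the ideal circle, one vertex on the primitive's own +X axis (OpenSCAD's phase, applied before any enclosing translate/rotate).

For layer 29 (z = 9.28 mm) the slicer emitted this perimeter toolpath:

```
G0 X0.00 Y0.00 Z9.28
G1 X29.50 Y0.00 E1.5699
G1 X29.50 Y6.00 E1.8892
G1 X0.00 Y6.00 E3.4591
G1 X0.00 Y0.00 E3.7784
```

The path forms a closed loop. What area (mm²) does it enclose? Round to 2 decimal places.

177.00 mm²

Apply the shoelace formula to the sequence of (X, Y) vertices; enclosed area = 177.00 mm².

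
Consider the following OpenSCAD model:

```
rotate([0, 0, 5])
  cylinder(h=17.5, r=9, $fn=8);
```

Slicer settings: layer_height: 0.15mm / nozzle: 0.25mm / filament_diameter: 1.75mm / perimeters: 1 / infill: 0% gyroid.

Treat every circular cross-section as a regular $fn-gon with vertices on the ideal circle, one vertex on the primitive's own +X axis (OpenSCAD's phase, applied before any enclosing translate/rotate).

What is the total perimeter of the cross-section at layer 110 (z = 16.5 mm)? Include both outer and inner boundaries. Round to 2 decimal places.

At z = 16.5 mm: the cylinder: section is a regular 8-gon, circumradius r=9 (perimeter = 2·8·9.000·sin(180°/8) = 55.11 mm); (whole slice rotated 5° about Z — lengths, areas and connectivity unchanged). Overall, the cross-section is a single solid region. Total boundary length (outer) = 55.11 mm.

55.11 mm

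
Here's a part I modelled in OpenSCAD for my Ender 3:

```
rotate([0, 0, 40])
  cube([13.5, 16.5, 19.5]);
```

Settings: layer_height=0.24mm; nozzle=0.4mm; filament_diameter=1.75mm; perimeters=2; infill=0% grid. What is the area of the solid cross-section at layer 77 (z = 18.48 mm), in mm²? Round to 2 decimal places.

At z = 18.48 mm: the 13.5×16.5 cube contributes its full rectangle (area 222.75 mm²); (whole slice rotated 40° about Z — lengths, areas and connectivity unchanged). Overall, the cross-section is a single solid region. Net area = 222.75 mm².

222.75 mm²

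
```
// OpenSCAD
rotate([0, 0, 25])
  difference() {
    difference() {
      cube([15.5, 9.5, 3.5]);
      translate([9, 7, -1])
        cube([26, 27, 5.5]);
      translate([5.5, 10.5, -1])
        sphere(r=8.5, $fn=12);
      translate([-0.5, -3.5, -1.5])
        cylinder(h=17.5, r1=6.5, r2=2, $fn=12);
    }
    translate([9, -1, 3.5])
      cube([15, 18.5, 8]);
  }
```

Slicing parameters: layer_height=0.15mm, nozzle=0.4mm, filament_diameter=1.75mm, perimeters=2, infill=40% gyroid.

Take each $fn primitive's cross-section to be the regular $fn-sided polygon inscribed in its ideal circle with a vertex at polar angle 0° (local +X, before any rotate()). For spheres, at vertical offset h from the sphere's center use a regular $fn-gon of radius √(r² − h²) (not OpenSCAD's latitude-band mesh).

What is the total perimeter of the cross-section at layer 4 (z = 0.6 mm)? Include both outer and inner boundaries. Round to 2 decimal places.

43.67 mm

At z = 0.6 mm: the 15.5×9.5 cube contributes its full rectangle (perimeter 50.00 mm); the cube at (9, 7) (footprint 26×27) is included at this height (perimeter 106.00 mm); the r=8.5 sphere at (5.5, 10.5) slices to a regular 12-gon of circumradius 8.348 (√(r²−h²) with h=1.6 from center) (perimeter = 2·12·8.348·sin(180°/12) = 51.86 mm); the cone at (-0.5, -3.5): at t=0.120 of its height the radius interpolates to r₁+(r₂−r₁)t = 5.960, giving a regular 12-gon of that circumradius (perimeter = 2·12·5.960·sin(180°/12) = 37.02 mm); Subtracting the remaining from the first: starting from the 15.5×9.5 cube, the 26×27 cube at (9, 7) partially overlaps it — only the 16.25 mm² overlap (of its 702.00 mm²) is removed, clipping the outline; the r=8.5 sphere at (5.5, 10.5) partially overlaps it — only the 69.16 mm² overlap (of its 209.07 mm²) is removed, clipping the outline; the cone at (-0.5, -3.5) partially overlaps it — only the 6.32 mm² overlap (of its 106.56 mm²) is removed, clipping the outline — boundary = 43.67 mm; the cube at (9, -1) is not intersected at this z (z outside [3.5, 11.5]); After the difference (first − rest): none of the subtracted shapes is present at this height, so the result so far is unchanged — boundary = 43.67 mm; (whole slice rotated 25° about Z — lengths, areas and connectivity unchanged). Overall, the cross-section is a single solid region. Total boundary length (outer) = 43.67 mm.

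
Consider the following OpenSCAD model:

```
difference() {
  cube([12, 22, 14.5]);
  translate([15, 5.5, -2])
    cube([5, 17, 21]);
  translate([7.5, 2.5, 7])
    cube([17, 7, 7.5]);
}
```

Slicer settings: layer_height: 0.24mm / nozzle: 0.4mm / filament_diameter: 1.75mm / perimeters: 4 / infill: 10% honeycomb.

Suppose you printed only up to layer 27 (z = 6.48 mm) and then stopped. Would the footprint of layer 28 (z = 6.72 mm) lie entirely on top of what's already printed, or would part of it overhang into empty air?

Compare the two slices. At z = 6.48: the cube (footprint 12×22) is included at this height (area 264.00 mm²); the 5×17 cube at (15, 5.5) contributes its full rectangle (area 85.00 mm²); the cube at (7.5, 2.5) is not intersected at this z (z outside [7, 14.5]); Subtracting the remaining from the first: starting from the 12×22 cube (264.00 mm²), the 5×17 cube at (15, 5.5) misses the remaining region (no effect) — area = 264.00 mm². At z = 6.72: the cube is present — its section is the full 12×22 rectangle (area 264.00 mm²); the 5×17 cube at (15, 5.5) contributes its full rectangle (area 85.00 mm²); the cube at (7.5, 2.5) does not reach this height (z outside [7, 14.5]); Taking the first minus the rest: starting from the 12×22 cube (264.00 mm²), the 5×17 cube at (15, 5.5) misses the remaining region (no effect) — area = 264.00 mm². Checking containment: the cross-section at z = 6.72 is a subset of the cross-section at z = 6.48.

entirely on top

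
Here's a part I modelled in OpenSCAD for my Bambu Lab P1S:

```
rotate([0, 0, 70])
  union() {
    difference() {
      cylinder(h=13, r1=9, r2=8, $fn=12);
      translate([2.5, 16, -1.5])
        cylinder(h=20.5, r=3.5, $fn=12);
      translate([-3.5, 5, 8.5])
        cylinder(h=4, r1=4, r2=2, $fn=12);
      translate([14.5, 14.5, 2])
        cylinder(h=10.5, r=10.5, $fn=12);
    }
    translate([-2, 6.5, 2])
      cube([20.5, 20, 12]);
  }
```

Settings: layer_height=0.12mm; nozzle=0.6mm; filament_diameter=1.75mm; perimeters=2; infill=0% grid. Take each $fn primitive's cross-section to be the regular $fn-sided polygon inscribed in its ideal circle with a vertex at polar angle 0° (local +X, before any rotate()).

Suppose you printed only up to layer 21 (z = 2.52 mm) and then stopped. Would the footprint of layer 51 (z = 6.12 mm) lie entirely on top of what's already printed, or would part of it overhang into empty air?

Compare the two slices. At z = 2.52: the cone contributes a regular 12-gon of circumradius 8.806 (interpolated between r1=9 and r2=8 at t=0.194) (area = (12/2)·8.806²·sin(360°/12) = 232.65 mm²); the r=3.5 cylinder at (2.5, 16) contributes a regular 12-gon of circumradius 3.5 (area = (12/2)·3.500²·sin(360°/12) = 36.75 mm²); the cone at (-3.5, 5) is not intersected at this z (z outside [8.5, 12.5]); the cylinder at (14.5, 14.5): section is a regular 12-gon, circumradius r=10.5 (area = (12/2)·10.500²·sin(360°/12) = 330.75 mm²); After the difference (first − rest): starting from the cone (232.65 mm²), the r=3.5 cylinder at (2.5, 16) misses the remaining region (no effect); the r=10.5 cylinder at (14.5, 14.5) misses the remaining region (no effect) — area = 232.65 mm²; the cube at (-2, 6.5) is present — its section is the full 20.5×20 rectangle (area 410.00 mm²); Merging all regions: the regions partially overlap — summed areas 642.65 mm² minus the doubly-counted overlap 12.27 mm² gives 630.38 mm² — area = 630.38 mm²; (whole slice rotated 70° about Z — lengths, areas and connectivity unchanged). At z = 6.12: the cone: at t=0.471 of its height the radius interpolates to r₁+(r₂−r₁)t = 8.529, giving a regular 12-gon of that circumradius (area = (12/2)·8.529²·sin(360°/12) = 218.24 mm²); the cylinder at (2.5, 16): section is a regular 12-gon, circumradius r=3.5 (area = (12/2)·3.500²·sin(360°/12) = 36.75 mm²); the cone at (-3.5, 5) is not intersected at this z (z outside [8.5, 12.5]); the cylinder at (14.5, 14.5): section is a regular 12-gon, circumradius r=10.5 (area = (12/2)·10.500²·sin(360°/12) = 330.75 mm²); Subtracting the remaining from the first: starting from the cone (218.24 mm²), the r=3.5 cylinder at (2.5, 16) misses the remaining region (no effect); the r=10.5 cylinder at (14.5, 14.5) misses the remaining region (no effect) — area = 218.24 mm²; the 20.5×20 cube at (-2, 6.5) contributes its full rectangle (area 410.00 mm²); Taking the union: the regions partially overlap — summed areas 628.24 mm² minus the doubly-counted overlap 10.13 mm² gives 618.11 mm² — area = 618.11 mm²; (whole slice rotated 70° about Z — lengths, areas and connectivity unchanged). Checking containment: the cross-section at z = 6.12 is a subset of the cross-section at z = 2.52.

entirely on top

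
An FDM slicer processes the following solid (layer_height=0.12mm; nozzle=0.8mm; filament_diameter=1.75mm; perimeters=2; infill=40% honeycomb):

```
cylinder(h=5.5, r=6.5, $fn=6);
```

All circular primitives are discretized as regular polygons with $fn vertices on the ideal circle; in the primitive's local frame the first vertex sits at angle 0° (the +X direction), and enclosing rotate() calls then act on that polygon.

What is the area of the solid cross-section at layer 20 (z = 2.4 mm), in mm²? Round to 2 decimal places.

109.77 mm²

At z = 2.4 mm: the r=6.5 cylinder gives a regular 6-gon of circumradius 6.5 (constant along its height) (area = (6/2)·6.500²·sin(360°/6) = 109.77 mm²). Overall, the cross-section is a single solid region. Net area = 109.77 mm².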